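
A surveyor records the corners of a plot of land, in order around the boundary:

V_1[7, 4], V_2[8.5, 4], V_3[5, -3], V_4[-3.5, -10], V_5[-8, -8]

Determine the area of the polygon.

70

Apply the surveyor's formula: 2A = Σ (x_i·y_{i+1} − x_{i+1}·y_i), indices taken mod 5.
Cross-terms: -6, -45.5, -60.5, -52, 24  ⇒  Σ = -140
Area = |Σ|/2 = 70.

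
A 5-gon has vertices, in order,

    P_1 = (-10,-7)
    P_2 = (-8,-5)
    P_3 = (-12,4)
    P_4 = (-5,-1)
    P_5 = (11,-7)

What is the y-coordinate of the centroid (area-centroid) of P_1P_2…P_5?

-650/167

Apply Gauss's area formula. First the cross-terms c_i = x_i·y_{i+1} − x_{i+1}·y_i:
  -6, -92, 32, 46, -147  ⇒  2A = -167, A = -83.5.
Then Σ (y_i + y_{i+1})·c_i = 1950, so ȳ = 1950 / (6·(-83.5)) = -650/167.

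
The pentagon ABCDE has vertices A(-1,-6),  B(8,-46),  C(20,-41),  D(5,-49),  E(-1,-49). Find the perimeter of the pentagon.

120

|AB| = √((9)² + (-40)²) = √1681 = 41
|BC| = √((12)² + (5)²) = √169 = 13
|CD| = √((-15)² + (-8)²) = √289 = 17
|DE| = √((-6)² + (0)²) = √36 = 6
|EA| = √((0)² + (43)²) = √1849 = 43
Perimeter = 41 + 13 + 17 + 6 + 43 = 120.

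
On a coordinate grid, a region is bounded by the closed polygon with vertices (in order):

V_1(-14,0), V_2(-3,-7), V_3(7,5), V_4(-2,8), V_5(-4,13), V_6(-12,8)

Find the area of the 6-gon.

220

Apply the shoelace (surveyor's) formula: 2A = Σ (x_i·y_{i+1} − x_{i+1}·y_i), indices taken mod 6.
V_1→V_2: (-14)(-7) − (-3)(0) = 98
V_2→V_3: (-3)(5) − (7)(-7) = 34
V_3→V_4: (7)(8) − (-2)(5) = 66
V_4→V_5: (-2)(13) − (-4)(8) = 6
V_5→V_6: (-4)(8) − (-12)(13) = 124
V_6→V_1: (-12)(0) − (-14)(8) = 112
Σ = 440
Area = |Σ|/2 = 220.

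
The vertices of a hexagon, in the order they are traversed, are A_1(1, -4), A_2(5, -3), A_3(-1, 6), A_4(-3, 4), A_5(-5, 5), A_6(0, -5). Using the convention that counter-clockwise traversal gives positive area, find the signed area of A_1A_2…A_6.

46.5

Apply Gauss's area formula: 2A = Σ (x_i·y_{i+1} − x_{i+1}·y_i), indices taken mod 6.
Σ = (17) + (27) + (14) + (5) + (25) + (5) = 93
Signed area = Σ/2 = 46.5 (positive ⇒ counter-clockwise traversal).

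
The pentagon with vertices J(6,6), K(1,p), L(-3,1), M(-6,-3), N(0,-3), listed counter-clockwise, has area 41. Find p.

Write out the shoelace sum; only the two edges meeting at K involve p:
2·Area = [(6·p − 1·6) + (1·1 − (-3)·p)] + 51
       = 9·p + 46 = 82
⇒ p = 4.

4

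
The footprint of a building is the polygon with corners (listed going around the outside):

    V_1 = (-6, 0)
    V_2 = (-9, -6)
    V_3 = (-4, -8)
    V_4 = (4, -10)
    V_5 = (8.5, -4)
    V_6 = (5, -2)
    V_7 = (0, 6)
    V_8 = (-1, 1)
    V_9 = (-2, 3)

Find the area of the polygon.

Apply the shoelace (surveyor's) formula: 2A = Σ (x_i·y_{i+1} − x_{i+1}·y_i), indices taken mod 9.
Σ = (36) + (48) + (72) + (69) + (3) + (30) + (6) + (-1) + (18) = 281
Area = |Σ|/2 = 140.5.

140.5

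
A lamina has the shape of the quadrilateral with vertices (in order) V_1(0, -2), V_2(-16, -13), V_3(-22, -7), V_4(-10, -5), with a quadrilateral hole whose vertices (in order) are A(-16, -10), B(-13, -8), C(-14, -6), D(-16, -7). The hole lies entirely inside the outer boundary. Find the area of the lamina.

Outer boundary:
Apply the surveyor's formula: 2A = Σ (x_i·y_{i+1} − x_{i+1}·y_i), indices taken mod 4.
V_1→V_2: (0)(-13) − (-16)(-2) = -32
V_2→V_3: (-16)(-7) − (-22)(-13) = -174
V_3→V_4: (-22)(-5) − (-10)(-7) = 40
V_4→V_1: (-10)(-2) − (0)(-5) = 20
Σ = -146
Area = |Σ|/2 = 73.
Hole:
Σ = (-2) + (-34) + (2) + (48) = 14
Area = |Σ|/2 = 7.
Net area = 73 − 7 = 66.

66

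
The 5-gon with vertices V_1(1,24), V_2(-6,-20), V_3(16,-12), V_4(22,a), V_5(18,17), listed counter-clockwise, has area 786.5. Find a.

The doubled signed area Σ (x_i y_{i+1} − x_{i+1} y_i) is linear in a.
With a=0 it equals 1569; the coefficient of a is -2 (from the two edges through V_4).
So -2·a + 1569 = 2·786.5 = 1573 ⇒ a = -2.

-2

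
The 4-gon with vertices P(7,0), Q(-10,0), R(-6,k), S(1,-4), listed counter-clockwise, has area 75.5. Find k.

-9

Write out the shoelace sum; only the two edges meeting at R involve k:
2·Area = [((-10)·k − (-6)·0) + ((-6)·(-4) − 1·k)] + 28
       = -11·k + 52 = 151
⇒ k = -9.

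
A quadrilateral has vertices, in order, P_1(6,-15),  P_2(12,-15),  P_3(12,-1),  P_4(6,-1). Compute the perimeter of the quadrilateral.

|P_1P_2| = √((6)² + (0)²) = √36 = 6
|P_2P_3| = √((0)² + (14)²) = √196 = 14
|P_3P_4| = √((-6)² + (0)²) = √36 = 6
|P_4P_1| = √((0)² + (-14)²) = √196 = 14
Perimeter = 6 + 14 + 6 + 14 = 40.

40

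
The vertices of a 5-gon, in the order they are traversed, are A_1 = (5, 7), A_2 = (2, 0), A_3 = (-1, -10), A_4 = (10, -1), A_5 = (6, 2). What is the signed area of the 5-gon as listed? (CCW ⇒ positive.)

62.5

Apply the shoelace formula: 2A = Σ (x_i·y_{i+1} − x_{i+1}·y_i), indices taken mod 5.
A_1→A_2: (5)(0) − (2)(7) = -14
A_2→A_3: (2)(-10) − (-1)(0) = -20
A_3→A_4: (-1)(-1) − (10)(-10) = 101
A_4→A_5: (10)(2) − (6)(-1) = 26
A_5→A_1: (6)(7) − (5)(2) = 32
Σ = 125
Signed area = Σ/2 = 62.5 (positive ⇒ counter-clockwise traversal).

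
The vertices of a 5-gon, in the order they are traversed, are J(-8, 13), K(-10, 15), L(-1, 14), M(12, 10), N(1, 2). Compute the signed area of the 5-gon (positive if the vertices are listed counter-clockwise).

Apply Gauss's area formula: 2A = Σ (x_i·y_{i+1} − x_{i+1}·y_i), indices taken mod 5.
Cross-terms: 10, -125, -178, 14, 29  ⇒  Σ = -250
Signed area = Σ/2 = -125 (negative ⇒ clockwise traversal).

-125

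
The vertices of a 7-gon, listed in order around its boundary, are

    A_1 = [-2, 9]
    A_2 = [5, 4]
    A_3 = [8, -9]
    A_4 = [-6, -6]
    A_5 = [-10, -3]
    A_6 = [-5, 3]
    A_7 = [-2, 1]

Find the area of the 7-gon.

Cross-terms: -53, -77, -102, -42, -45, 1, -16  ⇒  Σ = -334
Area = |Σ|/2 = 167.

167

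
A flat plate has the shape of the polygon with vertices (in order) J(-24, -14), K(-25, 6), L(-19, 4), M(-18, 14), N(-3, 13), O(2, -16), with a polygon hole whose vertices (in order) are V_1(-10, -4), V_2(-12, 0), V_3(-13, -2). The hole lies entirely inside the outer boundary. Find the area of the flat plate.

624

Outer boundary:
Apply Gauss's area formula: 2A = Σ (x_i·y_{i+1} − x_{i+1}·y_i), indices taken mod 6.
J→K: (-24)(6) − (-25)(-14) = -494
K→L: (-25)(4) − (-19)(6) = 14
L→M: (-19)(14) − (-18)(4) = -194
M→N: (-18)(13) − (-3)(14) = -192
N→O: (-3)(-16) − (2)(13) = 22
O→J: (2)(-14) − (-24)(-16) = -412
Σ = -1256
Area = |Σ|/2 = 628.
Hole:
Apply the shoelace formula: 2A = Σ (x_i·y_{i+1} − x_{i+1}·y_i), indices taken mod 3.
Σ = (-48) + (24) + (32) = 8
Area = |Σ|/2 = 4.
Net area = 628 − 4 = 624.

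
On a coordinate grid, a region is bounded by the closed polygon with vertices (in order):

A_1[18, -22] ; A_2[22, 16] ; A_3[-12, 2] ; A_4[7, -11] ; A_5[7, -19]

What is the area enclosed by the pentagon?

629

Apply Gauss's area formula: 2A = Σ (x_i·y_{i+1} − x_{i+1}·y_i), indices taken mod 5.
Σ = (772) + (236) + (118) + (-56) + (188) = 1258
Area = |Σ|/2 = 629.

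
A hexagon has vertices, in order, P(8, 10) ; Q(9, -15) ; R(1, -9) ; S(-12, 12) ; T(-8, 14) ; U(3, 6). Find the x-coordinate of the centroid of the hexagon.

Apply the shoelace (surveyor's) formula. First the cross-terms c_i = x_i·y_{i+1} − x_{i+1}·y_i:
  -210, -66, -96, -72, -90, -18  ⇒  2A = -552, A = -276.
Then Σ (x_i + x_{i+1})·c_i = -1482, so x̄ = -1482 / (6·(-276)) = 247/276.

247/276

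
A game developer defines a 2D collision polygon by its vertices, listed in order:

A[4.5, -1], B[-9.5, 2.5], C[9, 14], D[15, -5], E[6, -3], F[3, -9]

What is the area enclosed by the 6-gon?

Σ = (1.75) + (-155.5) + (-255) + (-15) + (-45) + (37.5) = -431.25
Area = |Σ|/2 = 215.625.

215.625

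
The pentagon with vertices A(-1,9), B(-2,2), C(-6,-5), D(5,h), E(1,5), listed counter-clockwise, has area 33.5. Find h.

5

The doubled signed area Σ (x_i y_{i+1} − x_{i+1} y_i) is linear in h.
With h=0 it equals 102; the coefficient of h is -7 (from the two edges through D).
So -7·h + 102 = 2·33.5 = 67 ⇒ h = 5.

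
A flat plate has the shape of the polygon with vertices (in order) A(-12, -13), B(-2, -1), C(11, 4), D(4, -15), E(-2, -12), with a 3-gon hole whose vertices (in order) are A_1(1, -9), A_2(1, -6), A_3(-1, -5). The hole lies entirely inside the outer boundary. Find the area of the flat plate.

191

Outer boundary:
Cross-terms: -14, 3, -181, -78, -118  ⇒  Σ = -388
Area = |Σ|/2 = 194.
Hole:
Σ = (3) + (-11) + (14) = 6
Area = |Σ|/2 = 3.
Net area = 194 − 3 = 191.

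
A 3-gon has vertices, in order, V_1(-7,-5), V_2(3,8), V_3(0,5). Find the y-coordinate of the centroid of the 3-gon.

Apply the surveyor's formula. First the cross-terms c_i = x_i·y_{i+1} − x_{i+1}·y_i:
  -41, 15, 35  ⇒  2A = 9, A = 4.5.
Then Σ (y_i + y_{i+1})·c_i = 72, so ȳ = 72 / (6·4.5) = 8/3.

8/3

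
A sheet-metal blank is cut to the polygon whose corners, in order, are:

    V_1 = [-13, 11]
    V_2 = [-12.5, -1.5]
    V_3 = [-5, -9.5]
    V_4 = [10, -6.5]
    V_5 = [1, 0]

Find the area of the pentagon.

Apply Gauss's area formula: 2A = Σ (x_i·y_{i+1} − x_{i+1}·y_i), indices taken mod 5.
Cross-terms: 157, 111.25, 127.5, 6.5, 11  ⇒  Σ = 413.25
Area = |Σ|/2 = 206.625.

206.625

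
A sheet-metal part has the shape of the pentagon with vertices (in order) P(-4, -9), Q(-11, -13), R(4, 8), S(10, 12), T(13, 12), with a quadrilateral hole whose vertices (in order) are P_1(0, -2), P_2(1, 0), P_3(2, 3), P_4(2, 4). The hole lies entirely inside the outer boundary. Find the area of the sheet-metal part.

108.5

Outer boundary:
Apply the shoelace (surveyor's) formula: 2A = Σ (x_i·y_{i+1} − x_{i+1}·y_i), indices taken mod 5.
Σ = (-47) + (-36) + (-32) + (-36) + (-69) = -220
Area = |Σ|/2 = 110.
Hole:
Apply the shoelace (surveyor's) formula: 2A = Σ (x_i·y_{i+1} − x_{i+1}·y_i), indices taken mod 4.
Σ = (2) + (3) + (2) + (-4) = 3
Area = |Σ|/2 = 1.5.
Net area = 110 − 1.5 = 108.5.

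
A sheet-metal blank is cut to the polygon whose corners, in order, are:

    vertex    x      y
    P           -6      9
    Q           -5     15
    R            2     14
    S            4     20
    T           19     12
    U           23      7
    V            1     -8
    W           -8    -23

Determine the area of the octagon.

562

Apply Gauss's area formula: 2A = Σ (x_i·y_{i+1} − x_{i+1}·y_i), indices taken mod 8.
Σ = (-45) + (-100) + (-16) + (-332) + (-143) + (-191) + (-87) + (-210) = -1124
Area = |Σ|/2 = 562.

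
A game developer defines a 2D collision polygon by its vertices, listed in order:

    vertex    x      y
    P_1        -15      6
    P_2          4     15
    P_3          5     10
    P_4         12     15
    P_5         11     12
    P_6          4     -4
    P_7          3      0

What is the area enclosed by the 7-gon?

Apply Gauss's area formula: 2A = Σ (x_i·y_{i+1} − x_{i+1}·y_i), indices taken mod 7.
Cross-terms: -249, -35, -45, -21, -92, 12, 18  ⇒  Σ = -412
Area = |Σ|/2 = 206.

206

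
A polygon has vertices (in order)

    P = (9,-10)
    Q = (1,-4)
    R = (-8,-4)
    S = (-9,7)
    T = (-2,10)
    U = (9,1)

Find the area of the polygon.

210.5

Apply the surveyor's formula: 2A = Σ (x_i·y_{i+1} − x_{i+1}·y_i), indices taken mod 6.
Σ = (-26) + (-36) + (-92) + (-76) + (-92) + (-99) = -421
Area = |Σ|/2 = 210.5.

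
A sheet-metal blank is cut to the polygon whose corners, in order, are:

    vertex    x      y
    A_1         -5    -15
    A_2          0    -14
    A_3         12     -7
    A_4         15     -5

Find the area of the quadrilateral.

Cross-terms: 70, 168, 45, -250  ⇒  Σ = 33
Area = |Σ|/2 = 16.5.

16.5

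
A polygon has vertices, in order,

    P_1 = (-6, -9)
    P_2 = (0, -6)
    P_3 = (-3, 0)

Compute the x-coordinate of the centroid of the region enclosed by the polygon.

Apply the shoelace (surveyor's) formula. First the cross-terms c_i = x_i·y_{i+1} − x_{i+1}·y_i:
  36, -18, 27  ⇒  2A = 45, A = 22.5.
Then Σ (x_i + x_{i+1})·c_i = -405, so x̄ = -405 / (6·22.5) = -3.

-3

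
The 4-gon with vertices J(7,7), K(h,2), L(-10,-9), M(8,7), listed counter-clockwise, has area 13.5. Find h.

1

The doubled signed area Σ (x_i y_{i+1} − x_{i+1} y_i) is linear in h.
With h=0 it equals 43; the coefficient of h is -16 (from the two edges through K).
So -16·h + 43 = 2·13.5 = 27 ⇒ h = 1.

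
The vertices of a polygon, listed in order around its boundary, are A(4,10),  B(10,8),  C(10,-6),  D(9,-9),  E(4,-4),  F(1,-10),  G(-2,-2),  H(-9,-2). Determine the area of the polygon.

Apply Gauss's area formula: 2A = Σ (x_i·y_{i+1} − x_{i+1}·y_i), indices taken mod 8.
Σ = (-68) + (-140) + (-36) + (0) + (-36) + (-22) + (-14) + (-82) = -398
Area = |Σ|/2 = 199.

199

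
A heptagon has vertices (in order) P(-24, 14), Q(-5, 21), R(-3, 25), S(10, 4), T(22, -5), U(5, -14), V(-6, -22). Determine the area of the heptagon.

992.5

Apply the shoelace (surveyor's) formula: 2A = Σ (x_i·y_{i+1} − x_{i+1}·y_i), indices taken mod 7.
P→Q: (-24)(21) − (-5)(14) = -434
Q→R: (-5)(25) − (-3)(21) = -62
R→S: (-3)(4) − (10)(25) = -262
S→T: (10)(-5) − (22)(4) = -138
T→U: (22)(-14) − (5)(-5) = -283
U→V: (5)(-22) − (-6)(-14) = -194
V→P: (-6)(14) − (-24)(-22) = -612
Σ = -1985
Area = |Σ|/2 = 992.5.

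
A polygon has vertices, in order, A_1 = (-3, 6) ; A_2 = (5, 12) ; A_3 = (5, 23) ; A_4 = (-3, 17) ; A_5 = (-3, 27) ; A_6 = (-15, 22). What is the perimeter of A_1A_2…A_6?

|A_1A_2| = √((8)² + (6)²) = √100 = 10
|A_2A_3| = √((0)² + (11)²) = √121 = 11
|A_3A_4| = √((-8)² + (-6)²) = √100 = 10
|A_4A_5| = √((0)² + (10)²) = √100 = 10
|A_5A_6| = √((-12)² + (-5)²) = √169 = 13
|A_6A_1| = √((12)² + (-16)²) = √400 = 20
Perimeter = 10 + 11 + 10 + 10 + 13 + 20 = 74.

74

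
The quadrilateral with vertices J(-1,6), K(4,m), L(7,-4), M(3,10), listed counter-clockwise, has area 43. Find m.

Write out the shoelace sum; only the two edges meeting at K involve m:
2·Area = [((-1)·m − 4·6) + (4·(-4) − 7·m)] + 110
       = -8·m + 70 = 86
⇒ m = -2.

-2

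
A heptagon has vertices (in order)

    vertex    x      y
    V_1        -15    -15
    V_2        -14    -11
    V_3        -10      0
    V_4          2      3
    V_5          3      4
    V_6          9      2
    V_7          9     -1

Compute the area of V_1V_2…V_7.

Σ = (-45) + (-110) + (-30) + (-1) + (-30) + (-27) + (-150) = -393
Area = |Σ|/2 = 196.5.

196.5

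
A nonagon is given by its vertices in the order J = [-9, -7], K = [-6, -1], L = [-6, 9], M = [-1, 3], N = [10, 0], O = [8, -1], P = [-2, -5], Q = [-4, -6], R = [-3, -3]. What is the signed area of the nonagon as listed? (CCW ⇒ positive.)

Apply the shoelace (surveyor's) formula: 2A = Σ (x_i·y_{i+1} − x_{i+1}·y_i), indices taken mod 9.
J→K: (-9)(-1) − (-6)(-7) = -33
K→L: (-6)(9) − (-6)(-1) = -60
L→M: (-6)(3) − (-1)(9) = -9
M→N: (-1)(0) − (10)(3) = -30
N→O: (10)(-1) − (8)(0) = -10
O→P: (8)(-5) − (-2)(-1) = -42
P→Q: (-2)(-6) − (-4)(-5) = -8
Q→R: (-4)(-3) − (-3)(-6) = -6
R→J: (-3)(-7) − (-9)(-3) = -6
Σ = -204
Signed area = Σ/2 = -102 (negative ⇒ clockwise traversal).

-102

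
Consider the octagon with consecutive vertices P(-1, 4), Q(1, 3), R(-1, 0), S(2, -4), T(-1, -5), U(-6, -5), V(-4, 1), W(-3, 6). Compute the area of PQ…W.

46

Apply the surveyor's formula: 2A = Σ (x_i·y_{i+1} − x_{i+1}·y_i), indices taken mod 8.
P→Q: (-1)(3) − (1)(4) = -7
Q→R: (1)(0) − (-1)(3) = 3
R→S: (-1)(-4) − (2)(0) = 4
S→T: (2)(-5) − (-1)(-4) = -14
T→U: (-1)(-5) − (-6)(-5) = -25
U→V: (-6)(1) − (-4)(-5) = -26
V→W: (-4)(6) − (-3)(1) = -21
W→P: (-3)(4) − (-1)(6) = -6
Σ = -92
Area = |Σ|/2 = 46.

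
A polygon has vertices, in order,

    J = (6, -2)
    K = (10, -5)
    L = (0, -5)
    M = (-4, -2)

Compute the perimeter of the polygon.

30

|JK| = √((4)² + (-3)²) = √25 = 5
|KL| = √((-10)² + (0)²) = √100 = 10
|LM| = √((-4)² + (3)²) = √25 = 5
|MJ| = √((10)² + (0)²) = √100 = 10
Perimeter = 5 + 10 + 5 + 10 = 30.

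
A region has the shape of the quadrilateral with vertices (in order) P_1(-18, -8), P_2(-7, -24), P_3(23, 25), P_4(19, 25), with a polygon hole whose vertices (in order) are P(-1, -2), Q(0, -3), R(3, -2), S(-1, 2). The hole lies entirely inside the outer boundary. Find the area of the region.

Outer boundary:
Apply the shoelace (surveyor's) formula: 2A = Σ (x_i·y_{i+1} − x_{i+1}·y_i), indices taken mod 4.
P_1→P_2: (-18)(-24) − (-7)(-8) = 376
P_2→P_3: (-7)(25) − (23)(-24) = 377
P_3→P_4: (23)(25) − (19)(25) = 100
P_4→P_1: (19)(-8) − (-18)(25) = 298
Σ = 1151
Area = |Σ|/2 = 575.5.
Hole:
Apply the shoelace formula: 2A = Σ (x_i·y_{i+1} − x_{i+1}·y_i), indices taken mod 4.
P→Q: (-1)(-3) − (0)(-2) = 3
Q→R: (0)(-2) − (3)(-3) = 9
R→S: (3)(2) − (-1)(-2) = 4
S→P: (-1)(-2) − (-1)(2) = 4
Σ = 20
Area = |Σ|/2 = 10.
Net area = 575.5 − 10 = 565.5.

565.5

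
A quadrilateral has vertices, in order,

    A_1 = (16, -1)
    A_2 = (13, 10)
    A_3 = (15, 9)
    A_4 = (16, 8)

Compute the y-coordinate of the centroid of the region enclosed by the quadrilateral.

81/14

Apply Gauss's area formula. First the cross-terms c_i = x_i·y_{i+1} − x_{i+1}·y_i:
  173, -33, -24, -144  ⇒  2A = -28, A = -14.
Then Σ (y_i + y_{i+1})·c_i = -486, so ȳ = -486 / (6·(-14)) = 81/14.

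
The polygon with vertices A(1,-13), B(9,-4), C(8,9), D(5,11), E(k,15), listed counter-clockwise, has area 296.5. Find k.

The doubled signed area Σ (x_i y_{i+1} − x_{i+1} y_i) is linear in k.
With k=0 it equals 329; the coefficient of k is -24 (from the two edges through E).
So -24·k + 329 = 2·296.5 = 593 ⇒ k = -11.

-11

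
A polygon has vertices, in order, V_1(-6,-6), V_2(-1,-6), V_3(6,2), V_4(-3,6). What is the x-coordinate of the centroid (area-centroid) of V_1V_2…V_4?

Apply Gauss's area formula. First the cross-terms c_i = x_i·y_{i+1} − x_{i+1}·y_i:
  30, 34, 42, 54  ⇒  2A = 160, A = 80.
Then Σ (x_i + x_{i+1})·c_i = -400, so x̄ = -400 / (6·80) = -5/6.

-5/6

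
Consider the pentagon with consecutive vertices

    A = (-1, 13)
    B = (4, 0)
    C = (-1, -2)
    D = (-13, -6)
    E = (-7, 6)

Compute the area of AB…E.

Apply the shoelace (surveyor's) formula: 2A = Σ (x_i·y_{i+1} − x_{i+1}·y_i), indices taken mod 5.
Cross-terms: -52, -8, -20, -120, -85  ⇒  Σ = -285
Area = |Σ|/2 = 142.5.

142.5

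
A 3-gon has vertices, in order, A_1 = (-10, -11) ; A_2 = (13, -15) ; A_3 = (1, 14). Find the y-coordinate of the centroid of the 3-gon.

Apply Gauss's area formula. First the cross-terms c_i = x_i·y_{i+1} − x_{i+1}·y_i:
  293, 197, 129  ⇒  2A = 619, A = 309.5.
Then Σ (y_i + y_{i+1})·c_i = -7428, so ȳ = -7428 / (6·309.5) = -4.

-4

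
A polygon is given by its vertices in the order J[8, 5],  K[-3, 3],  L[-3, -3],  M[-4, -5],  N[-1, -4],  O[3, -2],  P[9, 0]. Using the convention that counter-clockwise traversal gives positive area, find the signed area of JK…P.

74

Cross-terms: 39, 18, 3, 11, 14, 18, 45  ⇒  Σ = 148
Signed area = Σ/2 = 74 (positive ⇒ counter-clockwise traversal).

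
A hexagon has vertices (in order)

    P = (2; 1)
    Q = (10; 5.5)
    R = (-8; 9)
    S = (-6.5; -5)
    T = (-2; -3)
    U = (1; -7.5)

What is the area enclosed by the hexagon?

P→Q: (2)(5.5) − (10)(1) = 1
Q→R: (10)(9) − (-8)(5.5) = 134
R→S: (-8)(-5) − (-6.5)(9) = 98.5
S→T: (-6.5)(-3) − (-2)(-5) = 9.5
T→U: (-2)(-7.5) − (1)(-3) = 18
U→P: (1)(1) − (2)(-7.5) = 16
Σ = 277
Area = |Σ|/2 = 138.5.

138.5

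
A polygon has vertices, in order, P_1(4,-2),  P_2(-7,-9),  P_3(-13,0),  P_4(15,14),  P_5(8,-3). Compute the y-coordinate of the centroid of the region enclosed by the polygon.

26/15

Apply the surveyor's formula. First the cross-terms c_i = x_i·y_{i+1} − x_{i+1}·y_i:
  -50, -117, -182, -157, -4  ⇒  2A = -510, A = -255.
Then Σ (y_i + y_{i+1})·c_i = -2652, so ȳ = -2652 / (6·(-255)) = 26/15.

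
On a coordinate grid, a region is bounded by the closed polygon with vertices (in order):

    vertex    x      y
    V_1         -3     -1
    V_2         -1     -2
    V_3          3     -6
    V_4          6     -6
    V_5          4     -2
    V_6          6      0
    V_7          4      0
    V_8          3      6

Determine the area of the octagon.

49

Apply the shoelace formula: 2A = Σ (x_i·y_{i+1} − x_{i+1}·y_i), indices taken mod 8.
Cross-terms: 5, 12, 18, 12, 12, 0, 24, 15  ⇒  Σ = 98
Area = |Σ|/2 = 49.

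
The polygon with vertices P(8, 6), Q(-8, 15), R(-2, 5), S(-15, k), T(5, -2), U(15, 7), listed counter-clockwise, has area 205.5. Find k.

-7

The doubled signed area Σ (x_i y_{i+1} − x_{i+1} y_i) is linear in k.
With k=0 it equals 362; the coefficient of k is -7 (from the two edges through S).
So -7·k + 362 = 2·205.5 = 411 ⇒ k = -7.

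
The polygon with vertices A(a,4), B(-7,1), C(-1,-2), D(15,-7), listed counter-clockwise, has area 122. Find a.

Write out the shoelace sum; only the two edges meeting at A involve a:
2·Area = [(15·4 − a·(-7)) + (a·1 − (-7)·4)] + 52
       = 8·a + 140 = 244
⇒ a = 13.

13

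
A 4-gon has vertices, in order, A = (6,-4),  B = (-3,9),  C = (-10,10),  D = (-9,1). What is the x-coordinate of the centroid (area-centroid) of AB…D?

-566/159

Apply Gauss's area formula. First the cross-terms c_i = x_i·y_{i+1} − x_{i+1}·y_i:
  42, 60, 80, 30  ⇒  2A = 212, A = 106.
Then Σ (x_i + x_{i+1})·c_i = -2264, so x̄ = -2264 / (6·106) = -566/159.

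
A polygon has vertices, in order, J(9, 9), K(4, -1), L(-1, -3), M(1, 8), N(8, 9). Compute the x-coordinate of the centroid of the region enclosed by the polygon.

424/127

Apply the surveyor's formula. First the cross-terms c_i = x_i·y_{i+1} − x_{i+1}·y_i:
  -45, -13, -5, -55, -9  ⇒  2A = -127, A = -63.5.
Then Σ (x_i + x_{i+1})·c_i = -1272, so x̄ = -1272 / (6·(-63.5)) = 424/127.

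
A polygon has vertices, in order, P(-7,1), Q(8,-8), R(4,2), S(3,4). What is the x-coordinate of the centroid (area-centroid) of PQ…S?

190/137

Apply the shoelace formula. First the cross-terms c_i = x_i·y_{i+1} − x_{i+1}·y_i:
  48, 48, 10, 31  ⇒  2A = 137, A = 68.5.
Then Σ (x_i + x_{i+1})·c_i = 570, so x̄ = 570 / (6·68.5) = 190/137.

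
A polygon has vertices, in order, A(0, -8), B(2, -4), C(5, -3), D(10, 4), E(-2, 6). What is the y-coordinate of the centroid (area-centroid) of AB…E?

Apply the shoelace formula. First the cross-terms c_i = x_i·y_{i+1} − x_{i+1}·y_i:
  16, 14, 50, 68, 16  ⇒  2A = 164, A = 82.
Then Σ (y_i + y_{i+1})·c_i = 408, so ȳ = 408 / (6·82) = 34/41.

34/41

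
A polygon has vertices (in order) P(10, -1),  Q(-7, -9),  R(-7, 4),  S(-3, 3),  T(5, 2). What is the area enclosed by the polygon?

P→Q: (10)(-9) − (-7)(-1) = -97
Q→R: (-7)(4) − (-7)(-9) = -91
R→S: (-7)(3) − (-3)(4) = -9
S→T: (-3)(2) − (5)(3) = -21
T→P: (5)(-1) − (10)(2) = -25
Σ = -243
Area = |Σ|/2 = 121.5.

121.5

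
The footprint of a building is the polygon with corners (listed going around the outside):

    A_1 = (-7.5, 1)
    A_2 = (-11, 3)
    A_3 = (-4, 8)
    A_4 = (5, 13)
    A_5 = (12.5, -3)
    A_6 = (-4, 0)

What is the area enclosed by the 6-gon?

Apply the surveyor's formula: 2A = Σ (x_i·y_{i+1} − x_{i+1}·y_i), indices taken mod 6.
Σ = (-11.5) + (-76) + (-92) + (-177.5) + (-12) + (-4) = -373
Area = |Σ|/2 = 186.5.

186.5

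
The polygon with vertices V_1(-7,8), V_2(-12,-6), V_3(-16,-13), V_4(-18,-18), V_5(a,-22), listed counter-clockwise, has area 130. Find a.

-9

The doubled signed area Σ (x_i y_{i+1} − x_{i+1} y_i) is linear in a.
With a=0 it equals 494; the coefficient of a is 26 (from the two edges through V_5).
So 26·a + 494 = 2·130 = 260 ⇒ a = -9.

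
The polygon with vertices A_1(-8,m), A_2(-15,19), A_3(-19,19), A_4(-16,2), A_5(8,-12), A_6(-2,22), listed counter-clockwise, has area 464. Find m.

18

The doubled signed area Σ (x_i y_{i+1} − x_{i+1} y_i) is linear in m.
With m=0 it equals 694; the coefficient of m is 13 (from the two edges through A_1).
So 13·m + 694 = 2·464 = 928 ⇒ m = 18.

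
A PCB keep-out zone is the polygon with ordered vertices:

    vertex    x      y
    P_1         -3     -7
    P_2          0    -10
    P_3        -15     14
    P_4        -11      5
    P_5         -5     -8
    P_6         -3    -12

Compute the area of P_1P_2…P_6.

Apply the shoelace (surveyor's) formula: 2A = Σ (x_i·y_{i+1} − x_{i+1}·y_i), indices taken mod 6.
Σ = (30) + (-150) + (79) + (113) + (36) + (-15) = 93
Area = |Σ|/2 = 46.5.

46.5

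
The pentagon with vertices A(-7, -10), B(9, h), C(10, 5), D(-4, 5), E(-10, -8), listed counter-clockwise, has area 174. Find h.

Write out the shoelace sum; only the two edges meeting at B involve h:
2·Area = [((-7)·h − 9·(-10)) + (9·5 − 10·h)] + 196
       = -17·h + 331 = 348
⇒ h = -1.

-1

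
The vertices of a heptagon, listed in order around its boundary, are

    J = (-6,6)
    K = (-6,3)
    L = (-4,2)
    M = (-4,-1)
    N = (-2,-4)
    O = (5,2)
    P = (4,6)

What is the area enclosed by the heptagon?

71

Apply Gauss's area formula: 2A = Σ (x_i·y_{i+1} − x_{i+1}·y_i), indices taken mod 7.
Σ = (18) + (0) + (12) + (14) + (16) + (22) + (60) = 142
Area = |Σ|/2 = 71.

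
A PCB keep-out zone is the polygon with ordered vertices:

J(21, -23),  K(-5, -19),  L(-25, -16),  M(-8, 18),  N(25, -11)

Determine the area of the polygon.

Apply the shoelace formula: 2A = Σ (x_i·y_{i+1} − x_{i+1}·y_i), indices taken mod 5.
Σ = (-514) + (-395) + (-578) + (-362) + (-344) = -2193
Area = |Σ|/2 = 1096.5.

1096.5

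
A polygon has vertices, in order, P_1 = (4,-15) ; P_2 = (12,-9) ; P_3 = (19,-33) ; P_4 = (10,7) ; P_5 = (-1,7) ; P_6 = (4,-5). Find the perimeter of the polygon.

|P_1P_2| = √((8)² + (6)²) = √100 = 10
|P_2P_3| = √((7)² + (-24)²) = √625 = 25
|P_3P_4| = √((-9)² + (40)²) = √1681 = 41
|P_4P_5| = √((-11)² + (0)²) = √121 = 11
|P_5P_6| = √((5)² + (-12)²) = √169 = 13
|P_6P_1| = √((0)² + (-10)²) = √100 = 10
Perimeter = 10 + 25 + 41 + 11 + 13 + 10 = 110.

110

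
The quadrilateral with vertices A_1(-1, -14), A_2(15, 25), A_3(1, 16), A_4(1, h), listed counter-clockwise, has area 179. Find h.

-6

Write out the shoelace sum; only the two edges meeting at A_4 involve h:
2·Area = [(1·h − 1·16) + (1·(-14) − (-1)·h)] + 400
       = 2·h + 370 = 358
⇒ h = -6.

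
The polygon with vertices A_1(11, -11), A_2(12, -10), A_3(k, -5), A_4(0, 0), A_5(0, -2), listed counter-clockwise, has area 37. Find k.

9

The doubled signed area Σ (x_i y_{i+1} − x_{i+1} y_i) is linear in k.
With k=0 it equals -16; the coefficient of k is 10 (from the two edges through A_3).
So 10·k + -16 = 2·37 = 74 ⇒ k = 9.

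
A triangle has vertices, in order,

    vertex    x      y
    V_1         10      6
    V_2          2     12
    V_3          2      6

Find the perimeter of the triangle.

24

|V_1V_2| = √((-8)² + (6)²) = √100 = 10
|V_2V_3| = √((0)² + (-6)²) = √36 = 6
|V_3V_1| = √((8)² + (0)²) = √64 = 8
Perimeter = 10 + 6 + 8 = 24.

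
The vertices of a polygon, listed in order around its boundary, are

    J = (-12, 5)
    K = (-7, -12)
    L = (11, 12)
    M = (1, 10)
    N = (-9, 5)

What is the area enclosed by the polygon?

217.5

Apply the surveyor's formula: 2A = Σ (x_i·y_{i+1} − x_{i+1}·y_i), indices taken mod 5.
Cross-terms: 179, 48, 98, 95, 15  ⇒  Σ = 435
Area = |Σ|/2 = 217.5.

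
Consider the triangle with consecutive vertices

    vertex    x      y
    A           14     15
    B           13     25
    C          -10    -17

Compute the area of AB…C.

136

Apply Gauss's area formula: 2A = Σ (x_i·y_{i+1} − x_{i+1}·y_i), indices taken mod 3.
Σ = (155) + (29) + (88) = 272
Area = |Σ|/2 = 136.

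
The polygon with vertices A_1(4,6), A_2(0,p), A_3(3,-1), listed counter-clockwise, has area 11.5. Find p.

Write out the shoelace sum; only the two edges meeting at A_2 involve p:
2·Area = [(4·p − 0·6) + (0·(-1) − 3·p)] + 22
       = 1·p + 22 = 23
⇒ p = 1.

1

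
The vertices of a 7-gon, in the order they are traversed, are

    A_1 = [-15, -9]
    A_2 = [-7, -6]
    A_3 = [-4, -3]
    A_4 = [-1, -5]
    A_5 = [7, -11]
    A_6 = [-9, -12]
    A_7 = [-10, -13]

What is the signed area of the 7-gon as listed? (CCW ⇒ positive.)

-102

Apply the shoelace (surveyor's) formula: 2A = Σ (x_i·y_{i+1} − x_{i+1}·y_i), indices taken mod 7.
Σ = (27) + (-3) + (17) + (46) + (-183) + (-3) + (-105) = -204
Signed area = Σ/2 = -102 (negative ⇒ clockwise traversal).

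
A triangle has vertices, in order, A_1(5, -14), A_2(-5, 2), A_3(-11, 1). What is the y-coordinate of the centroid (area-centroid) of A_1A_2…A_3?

Apply Gauss's area formula. First the cross-terms c_i = x_i·y_{i+1} − x_{i+1}·y_i:
  -60, 17, 149  ⇒  2A = 106, A = 53.
Then Σ (y_i + y_{i+1})·c_i = -1166, so ȳ = -1166 / (6·53) = -11/3.

-11/3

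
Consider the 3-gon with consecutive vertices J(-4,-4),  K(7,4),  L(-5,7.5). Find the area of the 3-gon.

67.25

Σ = (12) + (72.5) + (50) = 134.5
Area = |Σ|/2 = 67.25.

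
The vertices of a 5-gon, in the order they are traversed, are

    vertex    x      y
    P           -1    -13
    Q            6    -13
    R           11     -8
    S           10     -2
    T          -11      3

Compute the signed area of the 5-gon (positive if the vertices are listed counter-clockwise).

199

Apply the shoelace formula: 2A = Σ (x_i·y_{i+1} − x_{i+1}·y_i), indices taken mod 5.
Cross-terms: 91, 95, 58, 8, 146  ⇒  Σ = 398
Signed area = Σ/2 = 199 (positive ⇒ counter-clockwise traversal).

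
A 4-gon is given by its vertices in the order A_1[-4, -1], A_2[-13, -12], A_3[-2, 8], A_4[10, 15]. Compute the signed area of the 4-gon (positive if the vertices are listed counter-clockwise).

Apply the shoelace (surveyor's) formula: 2A = Σ (x_i·y_{i+1} − x_{i+1}·y_i), indices taken mod 4.
Σ = (35) + (-128) + (-110) + (50) = -153
Signed area = Σ/2 = -76.5 (negative ⇒ clockwise traversal).

-76.5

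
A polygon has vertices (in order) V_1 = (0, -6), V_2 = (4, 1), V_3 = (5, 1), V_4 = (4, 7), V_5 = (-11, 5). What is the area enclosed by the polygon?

108.5

Apply the shoelace (surveyor's) formula: 2A = Σ (x_i·y_{i+1} − x_{i+1}·y_i), indices taken mod 5.
Cross-terms: 24, -1, 31, 97, 66  ⇒  Σ = 217
Area = |Σ|/2 = 108.5.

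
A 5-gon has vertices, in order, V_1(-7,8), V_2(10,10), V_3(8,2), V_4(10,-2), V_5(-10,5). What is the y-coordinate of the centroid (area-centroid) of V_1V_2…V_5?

Apply the surveyor's formula. First the cross-terms c_i = x_i·y_{i+1} − x_{i+1}·y_i:
  -150, -60, -36, 30, -45  ⇒  2A = -261, A = -130.5.
Then Σ (y_i + y_{i+1})·c_i = -3915, so ȳ = -3915 / (6·(-130.5)) = 5.

5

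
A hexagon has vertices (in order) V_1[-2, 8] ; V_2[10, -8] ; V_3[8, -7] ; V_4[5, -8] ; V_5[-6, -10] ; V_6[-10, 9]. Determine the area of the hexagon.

Apply Gauss's area formula: 2A = Σ (x_i·y_{i+1} − x_{i+1}·y_i), indices taken mod 6.
V_1→V_2: (-2)(-8) − (10)(8) = -64
V_2→V_3: (10)(-7) − (8)(-8) = -6
V_3→V_4: (8)(-8) − (5)(-7) = -29
V_4→V_5: (5)(-10) − (-6)(-8) = -98
V_5→V_6: (-6)(9) − (-10)(-10) = -154
V_6→V_1: (-10)(8) − (-2)(9) = -62
Σ = -413
Area = |Σ|/2 = 206.5.

206.5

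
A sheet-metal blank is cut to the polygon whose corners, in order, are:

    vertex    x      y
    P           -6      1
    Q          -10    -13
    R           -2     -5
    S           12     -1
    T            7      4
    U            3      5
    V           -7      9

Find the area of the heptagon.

Apply the surveyor's formula: 2A = Σ (x_i·y_{i+1} − x_{i+1}·y_i), indices taken mod 7.
Σ = (88) + (24) + (62) + (55) + (23) + (62) + (47) = 361
Area = |Σ|/2 = 180.5.

180.5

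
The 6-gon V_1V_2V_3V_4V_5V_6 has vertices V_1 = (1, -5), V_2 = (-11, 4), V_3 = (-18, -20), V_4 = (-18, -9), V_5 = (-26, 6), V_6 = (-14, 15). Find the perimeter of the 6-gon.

108

|V_1V_2| = √((-12)² + (9)²) = √225 = 15
|V_2V_3| = √((-7)² + (-24)²) = √625 = 25
|V_3V_4| = √((0)² + (11)²) = √121 = 11
|V_4V_5| = √((-8)² + (15)²) = √289 = 17
|V_5V_6| = √((12)² + (9)²) = √225 = 15
|V_6V_1| = √((15)² + (-20)²) = √625 = 25
Perimeter = 15 + 25 + 11 + 17 + 15 + 25 = 108.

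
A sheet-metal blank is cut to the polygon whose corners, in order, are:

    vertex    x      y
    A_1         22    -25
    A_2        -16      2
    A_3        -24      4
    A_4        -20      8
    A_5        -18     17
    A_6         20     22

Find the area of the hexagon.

Apply the surveyor's formula: 2A = Σ (x_i·y_{i+1} − x_{i+1}·y_i), indices taken mod 6.
A_1→A_2: (22)(2) − (-16)(-25) = -356
A_2→A_3: (-16)(4) − (-24)(2) = -16
A_3→A_4: (-24)(8) − (-20)(4) = -112
A_4→A_5: (-20)(17) − (-18)(8) = -196
A_5→A_6: (-18)(22) − (20)(17) = -736
A_6→A_1: (20)(-25) − (22)(22) = -984
Σ = -2400
Area = |Σ|/2 = 1200.

1200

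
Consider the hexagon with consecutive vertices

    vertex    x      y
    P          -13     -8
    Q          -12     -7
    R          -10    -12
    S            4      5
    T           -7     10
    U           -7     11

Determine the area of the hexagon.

167

Apply Gauss's area formula: 2A = Σ (x_i·y_{i+1} − x_{i+1}·y_i), indices taken mod 6.
Σ = (-5) + (74) + (-2) + (75) + (-7) + (199) = 334
Area = |Σ|/2 = 167.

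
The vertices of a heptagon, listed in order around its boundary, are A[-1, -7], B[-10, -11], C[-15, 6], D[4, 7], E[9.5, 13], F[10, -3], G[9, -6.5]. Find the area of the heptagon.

346.75

Σ = (-59) + (-225) + (-129) + (-14.5) + (-158.5) + (-38) + (-69.5) = -693.5
Area = |Σ|/2 = 346.75.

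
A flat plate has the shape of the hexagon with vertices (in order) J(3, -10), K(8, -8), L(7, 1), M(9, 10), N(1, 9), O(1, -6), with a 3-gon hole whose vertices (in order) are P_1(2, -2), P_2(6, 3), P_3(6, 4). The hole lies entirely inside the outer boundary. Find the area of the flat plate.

Outer boundary:
Apply the shoelace formula: 2A = Σ (x_i·y_{i+1} − x_{i+1}·y_i), indices taken mod 6.
Σ = (56) + (64) + (61) + (71) + (-15) + (8) = 245
Area = |Σ|/2 = 122.5.
Hole:
Apply the surveyor's formula: 2A = Σ (x_i·y_{i+1} − x_{i+1}·y_i), indices taken mod 3.
Cross-terms: 18, 6, -20  ⇒  Σ = 4
Area = |Σ|/2 = 2.
Net area = 122.5 − 2 = 120.5.

120.5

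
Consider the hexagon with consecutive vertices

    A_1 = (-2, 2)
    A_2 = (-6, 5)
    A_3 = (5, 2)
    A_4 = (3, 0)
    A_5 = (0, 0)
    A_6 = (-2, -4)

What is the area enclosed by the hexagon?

Apply the surveyor's formula: 2A = Σ (x_i·y_{i+1} − x_{i+1}·y_i), indices taken mod 6.
Σ = (2) + (-37) + (-6) + (0) + (0) + (-12) = -53
Area = |Σ|/2 = 26.5.

26.5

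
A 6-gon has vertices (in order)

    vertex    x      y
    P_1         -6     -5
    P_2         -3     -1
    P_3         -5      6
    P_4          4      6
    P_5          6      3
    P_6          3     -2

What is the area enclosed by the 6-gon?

79

Σ = (-9) + (-23) + (-54) + (-24) + (-21) + (-27) = -158
Area = |Σ|/2 = 79.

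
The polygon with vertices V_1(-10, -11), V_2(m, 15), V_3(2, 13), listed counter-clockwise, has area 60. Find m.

8

Write out the shoelace sum; only the two edges meeting at V_2 involve m:
2·Area = [((-10)·15 − m·(-11)) + (m·13 − 2·15)] + 108
       = 24·m + -72 = 120
⇒ m = 8.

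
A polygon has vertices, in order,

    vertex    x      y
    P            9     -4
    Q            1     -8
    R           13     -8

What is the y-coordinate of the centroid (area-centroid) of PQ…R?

-20/3

Apply the shoelace (surveyor's) formula. First the cross-terms c_i = x_i·y_{i+1} − x_{i+1}·y_i:
  -68, 96, 20  ⇒  2A = 48, A = 24.
Then Σ (y_i + y_{i+1})·c_i = -960, so ȳ = -960 / (6·24) = -20/3.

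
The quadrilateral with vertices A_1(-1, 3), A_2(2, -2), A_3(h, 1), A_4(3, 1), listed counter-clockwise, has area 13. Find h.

7

Write out the shoelace sum; only the two edges meeting at A_3 involve h:
2·Area = [(2·1 − h·(-2)) + (h·1 − 3·1)] + 6
       = 3·h + 5 = 26
⇒ h = 7.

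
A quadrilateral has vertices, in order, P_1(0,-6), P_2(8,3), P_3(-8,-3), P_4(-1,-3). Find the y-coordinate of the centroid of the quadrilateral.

Apply the shoelace formula. First the cross-terms c_i = x_i·y_{i+1} − x_{i+1}·y_i:
  48, 0, 21, 6  ⇒  2A = 75, A = 37.5.
Then Σ (y_i + y_{i+1})·c_i = -324, so ȳ = -324 / (6·37.5) = -1.44.

-1.44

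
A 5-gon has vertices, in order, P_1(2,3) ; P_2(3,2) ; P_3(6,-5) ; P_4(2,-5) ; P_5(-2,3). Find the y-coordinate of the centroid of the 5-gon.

-16/17

Apply the surveyor's formula. First the cross-terms c_i = x_i·y_{i+1} − x_{i+1}·y_i:
  -5, -27, -20, -4, -12  ⇒  2A = -68, A = -34.
Then Σ (y_i + y_{i+1})·c_i = 192, so ȳ = 192 / (6·(-34)) = -16/17.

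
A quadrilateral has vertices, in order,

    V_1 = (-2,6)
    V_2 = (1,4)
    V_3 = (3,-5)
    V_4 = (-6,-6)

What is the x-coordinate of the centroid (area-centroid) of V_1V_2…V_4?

-158/127

Apply Gauss's area formula. First the cross-terms c_i = x_i·y_{i+1} − x_{i+1}·y_i:
  -14, -17, -48, -48  ⇒  2A = -127, A = -63.5.
Then Σ (x_i + x_{i+1})·c_i = 474, so x̄ = 474 / (6·(-63.5)) = -158/127.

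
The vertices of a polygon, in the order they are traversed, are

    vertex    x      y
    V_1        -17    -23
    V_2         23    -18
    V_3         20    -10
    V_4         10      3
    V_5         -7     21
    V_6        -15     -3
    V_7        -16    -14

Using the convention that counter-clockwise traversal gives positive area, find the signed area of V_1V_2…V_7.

Apply the shoelace formula: 2A = Σ (x_i·y_{i+1} − x_{i+1}·y_i), indices taken mod 7.
Σ = (835) + (130) + (160) + (231) + (336) + (162) + (130) = 1984
Signed area = Σ/2 = 992 (positive ⇒ counter-clockwise traversal).

992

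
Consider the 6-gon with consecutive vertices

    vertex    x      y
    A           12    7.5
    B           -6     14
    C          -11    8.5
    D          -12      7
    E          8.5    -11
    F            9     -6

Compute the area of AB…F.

Apply the surveyor's formula: 2A = Σ (x_i·y_{i+1} − x_{i+1}·y_i), indices taken mod 6.
Cross-terms: 213, 103, 25, 72.5, 48, 139.5  ⇒  Σ = 601
Area = |Σ|/2 = 300.5.

300.5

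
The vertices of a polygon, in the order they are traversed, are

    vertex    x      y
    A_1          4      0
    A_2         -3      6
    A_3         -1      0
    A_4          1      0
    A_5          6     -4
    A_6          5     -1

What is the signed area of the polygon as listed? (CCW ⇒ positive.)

22

A_1→A_2: (4)(6) − (-3)(0) = 24
A_2→A_3: (-3)(0) − (-1)(6) = 6
A_3→A_4: (-1)(0) − (1)(0) = 0
A_4→A_5: (1)(-4) − (6)(0) = -4
A_5→A_6: (6)(-1) − (5)(-4) = 14
A_6→A_1: (5)(0) − (4)(-1) = 4
Σ = 44
Signed area = Σ/2 = 22 (positive ⇒ counter-clockwise traversal).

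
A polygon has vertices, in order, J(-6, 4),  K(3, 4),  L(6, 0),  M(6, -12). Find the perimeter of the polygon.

46

|JK| = √((9)² + (0)²) = √81 = 9
|KL| = √((3)² + (-4)²) = √25 = 5
|LM| = √((0)² + (-12)²) = √144 = 12
|MJ| = √((-12)² + (16)²) = √400 = 20
Perimeter = 9 + 5 + 12 + 20 = 46.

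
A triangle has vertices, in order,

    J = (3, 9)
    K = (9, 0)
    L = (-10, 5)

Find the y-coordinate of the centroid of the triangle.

14/3

Apply Gauss's area formula. First the cross-terms c_i = x_i·y_{i+1} − x_{i+1}·y_i:
  -81, 45, -105  ⇒  2A = -141, A = -70.5.
Then Σ (y_i + y_{i+1})·c_i = -1974, so ȳ = -1974 / (6·(-70.5)) = 14/3.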